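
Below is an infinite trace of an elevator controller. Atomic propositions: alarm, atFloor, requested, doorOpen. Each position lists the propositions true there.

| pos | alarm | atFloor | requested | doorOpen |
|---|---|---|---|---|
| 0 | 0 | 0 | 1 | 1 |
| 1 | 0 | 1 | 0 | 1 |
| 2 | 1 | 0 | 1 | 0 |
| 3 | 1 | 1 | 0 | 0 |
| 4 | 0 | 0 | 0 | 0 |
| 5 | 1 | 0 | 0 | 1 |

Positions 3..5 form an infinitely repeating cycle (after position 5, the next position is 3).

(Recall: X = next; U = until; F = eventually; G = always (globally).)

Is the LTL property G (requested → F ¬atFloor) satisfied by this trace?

Yes

requested → F ¬atFloor holds at every position 0..5, and those are all positions ever visited, so G (requested → F ¬atFloor) holds.
Positions where requested holds: 0, 2.
Check F ¬atFloor at each: 0→ok, 2→ok.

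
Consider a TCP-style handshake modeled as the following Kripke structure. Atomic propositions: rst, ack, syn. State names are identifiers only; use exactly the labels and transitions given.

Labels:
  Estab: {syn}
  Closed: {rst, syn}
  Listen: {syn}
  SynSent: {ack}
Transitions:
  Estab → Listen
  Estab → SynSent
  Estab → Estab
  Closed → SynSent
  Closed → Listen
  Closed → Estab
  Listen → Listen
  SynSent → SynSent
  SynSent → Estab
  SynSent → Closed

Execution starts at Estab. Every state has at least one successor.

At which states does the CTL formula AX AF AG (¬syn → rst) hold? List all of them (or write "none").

States satisfying AF AG (¬syn → rst): {Listen}.
States satisfying AX AF AG (¬syn → rst): {Listen}.

{Listen}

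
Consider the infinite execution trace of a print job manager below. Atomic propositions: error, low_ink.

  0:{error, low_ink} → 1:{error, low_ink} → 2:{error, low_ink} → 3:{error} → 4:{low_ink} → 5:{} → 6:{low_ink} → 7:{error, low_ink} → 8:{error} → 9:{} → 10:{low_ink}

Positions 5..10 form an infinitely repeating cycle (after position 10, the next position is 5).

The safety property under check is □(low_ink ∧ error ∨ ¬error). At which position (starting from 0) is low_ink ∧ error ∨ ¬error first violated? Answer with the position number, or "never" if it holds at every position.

Check low_ink ∧ error ∨ ¬error at each position in order: 0 ✓, 1 ✓, 2 ✓.
At position 3 the labels are {error}, so low_ink ∧ error ∨ ¬error is false there. This is the first violation.

3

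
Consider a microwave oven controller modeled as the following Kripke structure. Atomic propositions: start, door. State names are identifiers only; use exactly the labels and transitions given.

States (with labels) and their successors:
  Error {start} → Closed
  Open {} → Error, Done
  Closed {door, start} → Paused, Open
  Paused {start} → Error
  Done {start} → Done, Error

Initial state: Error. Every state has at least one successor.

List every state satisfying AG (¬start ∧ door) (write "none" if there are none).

none

States satisfying ¬start ∧ door: ∅.
States satisfying AG (¬start ∧ door): ∅.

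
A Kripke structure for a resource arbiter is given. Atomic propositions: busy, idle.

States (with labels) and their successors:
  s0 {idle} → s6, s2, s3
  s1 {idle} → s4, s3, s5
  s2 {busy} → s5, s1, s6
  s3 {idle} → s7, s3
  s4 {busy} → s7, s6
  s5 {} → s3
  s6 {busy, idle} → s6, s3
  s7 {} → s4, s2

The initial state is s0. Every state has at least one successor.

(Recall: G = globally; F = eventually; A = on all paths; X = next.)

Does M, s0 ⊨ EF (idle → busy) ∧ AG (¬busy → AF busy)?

States satisfying idle → busy: {s2, s4, s5, s6, s7}.
States satisfying EF (idle → busy): {s0, s1, s2, s3, s4, s5, s6, s7}.
States satisfying ¬busy → AF busy: {s2, s4, s6, s7}.
States satisfying AG (¬busy → AF busy): ∅.
States satisfying EF (idle → busy) ∧ AG (¬busy → AF busy): ∅.
s0 ∉ Sat(EF (idle → busy) ∧ AG (¬busy → AF busy)).

No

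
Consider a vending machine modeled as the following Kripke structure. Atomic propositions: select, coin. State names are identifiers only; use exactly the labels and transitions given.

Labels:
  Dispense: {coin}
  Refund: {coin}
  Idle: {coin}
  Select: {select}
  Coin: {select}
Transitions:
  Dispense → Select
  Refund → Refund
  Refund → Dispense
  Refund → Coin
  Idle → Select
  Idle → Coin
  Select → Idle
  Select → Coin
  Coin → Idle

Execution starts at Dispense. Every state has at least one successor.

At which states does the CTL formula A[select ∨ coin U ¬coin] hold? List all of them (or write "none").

States satisfying select ∨ coin: {Dispense, Refund, Idle, Select, Coin}.
States satisfying ¬coin: {Select, Coin}.
States satisfying A[select ∨ coin U ¬coin]: {Dispense, Idle, Select, Coin}.

{Dispense, Idle, Select, Coin}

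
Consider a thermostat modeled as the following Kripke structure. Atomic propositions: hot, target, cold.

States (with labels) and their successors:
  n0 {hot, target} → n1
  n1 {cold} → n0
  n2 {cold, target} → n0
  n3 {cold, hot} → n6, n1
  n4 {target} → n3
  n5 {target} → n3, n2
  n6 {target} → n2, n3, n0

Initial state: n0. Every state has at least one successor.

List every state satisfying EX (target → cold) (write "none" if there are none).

States satisfying target → cold: {n1, n2, n3}.
States satisfying EX (target → cold): {n0, n3, n4, n5, n6}.

{n0, n3, n4, n5, n6}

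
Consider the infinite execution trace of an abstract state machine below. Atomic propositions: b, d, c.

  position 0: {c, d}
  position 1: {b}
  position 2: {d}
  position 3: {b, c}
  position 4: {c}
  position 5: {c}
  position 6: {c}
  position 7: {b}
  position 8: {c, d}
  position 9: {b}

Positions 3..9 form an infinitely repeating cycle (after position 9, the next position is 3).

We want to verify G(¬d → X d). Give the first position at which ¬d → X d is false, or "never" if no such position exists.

3

Check ¬d → X d at each position in order: 0 ✓, 1 ✓, 2 ✓.
At position 3 the labels are {b, c} and the next position 4 has {c}, so ¬d → X d is false there. This is the first violation.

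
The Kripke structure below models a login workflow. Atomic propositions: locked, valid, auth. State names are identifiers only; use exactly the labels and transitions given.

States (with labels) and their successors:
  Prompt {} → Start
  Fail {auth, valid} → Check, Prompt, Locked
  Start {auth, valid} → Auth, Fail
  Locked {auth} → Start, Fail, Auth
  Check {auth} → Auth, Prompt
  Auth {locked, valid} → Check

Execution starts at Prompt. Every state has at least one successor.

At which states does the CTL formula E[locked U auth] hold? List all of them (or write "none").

States satisfying locked: {Auth}.
States satisfying auth: {Fail, Start, Locked, Check}.
States satisfying E[locked U auth]: {Fail, Start, Locked, Check, Auth}.

{Fail, Start, Locked, Check, Auth}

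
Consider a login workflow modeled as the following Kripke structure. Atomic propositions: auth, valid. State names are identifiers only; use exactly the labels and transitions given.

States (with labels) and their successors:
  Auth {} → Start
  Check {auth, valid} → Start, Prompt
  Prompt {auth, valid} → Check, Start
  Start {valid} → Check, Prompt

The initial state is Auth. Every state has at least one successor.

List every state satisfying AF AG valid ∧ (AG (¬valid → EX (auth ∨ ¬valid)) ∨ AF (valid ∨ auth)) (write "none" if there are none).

{Auth, Check, Prompt, Start}

States satisfying AG valid: {Check, Prompt, Start}.
States satisfying AF AG valid: {Auth, Check, Prompt, Start}.
States satisfying ¬valid → EX (auth ∨ ¬valid): {Check, Prompt, Start}.
States satisfying AG (¬valid → EX (auth ∨ ¬valid)): {Check, Prompt, Start}.
States satisfying valid ∨ auth: {Check, Prompt, Start}.
States satisfying AF (valid ∨ auth): {Auth, Check, Prompt, Start}.
States satisfying AF AG valid ∧ (AG (¬valid → EX (auth ∨ ¬valid)) ∨ AF (valid ∨ auth)): {Auth, Check, Prompt, Start}.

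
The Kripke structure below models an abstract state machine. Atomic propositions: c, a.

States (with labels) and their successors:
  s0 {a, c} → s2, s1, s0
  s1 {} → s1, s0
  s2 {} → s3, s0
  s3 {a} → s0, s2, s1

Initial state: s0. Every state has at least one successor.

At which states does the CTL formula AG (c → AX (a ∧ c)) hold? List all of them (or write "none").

none

States satisfying c → AX (a ∧ c): {s1, s2, s3}.
States satisfying AG (c → AX (a ∧ c)): ∅.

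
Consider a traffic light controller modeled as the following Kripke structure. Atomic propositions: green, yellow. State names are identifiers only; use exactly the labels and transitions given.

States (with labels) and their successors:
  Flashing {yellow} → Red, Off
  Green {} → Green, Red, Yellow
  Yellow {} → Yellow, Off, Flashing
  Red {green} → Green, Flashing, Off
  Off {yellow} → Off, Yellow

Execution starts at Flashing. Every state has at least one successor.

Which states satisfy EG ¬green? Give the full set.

{Flashing, Green, Yellow, Off}

States satisfying ¬green: {Flashing, Green, Yellow, Off}.
States satisfying EG ¬green: {Flashing, Green, Yellow, Off}.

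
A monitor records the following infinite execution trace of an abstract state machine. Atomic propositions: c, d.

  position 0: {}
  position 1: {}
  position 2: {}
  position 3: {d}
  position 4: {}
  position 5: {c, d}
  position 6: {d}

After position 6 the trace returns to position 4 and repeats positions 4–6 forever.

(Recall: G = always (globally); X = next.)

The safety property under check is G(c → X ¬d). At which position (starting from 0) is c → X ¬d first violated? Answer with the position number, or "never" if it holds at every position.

Check c → X ¬d at each position in order: 0 ✓, 1 ✓, 2 ✓, 3 ✓, 4 ✓.
At position 5 the labels are {c, d} and the next position 6 has {d}, so c → X ¬d is false there. This is the first violation.

5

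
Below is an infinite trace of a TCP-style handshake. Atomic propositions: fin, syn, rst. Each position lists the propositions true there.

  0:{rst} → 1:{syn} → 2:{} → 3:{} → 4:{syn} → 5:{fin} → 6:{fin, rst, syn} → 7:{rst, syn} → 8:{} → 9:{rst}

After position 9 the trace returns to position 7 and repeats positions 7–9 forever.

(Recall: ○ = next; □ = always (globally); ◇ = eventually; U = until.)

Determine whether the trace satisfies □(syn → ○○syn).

syn → ○○syn must hold at every position from 0 onward. It fails at position 1, so □(syn → ○○syn) is false.
Positions where syn holds: 1, 4, 6, 7.
Check ○○syn at each: 1→fails, 4→ok, 6→fails, 7→fails.

No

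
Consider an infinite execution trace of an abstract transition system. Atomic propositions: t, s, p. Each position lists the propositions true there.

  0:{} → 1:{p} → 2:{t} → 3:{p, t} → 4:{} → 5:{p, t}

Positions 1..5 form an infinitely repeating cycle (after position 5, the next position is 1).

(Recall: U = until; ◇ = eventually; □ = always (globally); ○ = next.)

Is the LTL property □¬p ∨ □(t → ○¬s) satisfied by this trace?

Holds

¬p must hold at every position from 0 onward. It fails at position 1, so □¬p is false.
t → ○¬s holds at every position 0..5, and those are all positions ever visited, so □(t → ○¬s) holds.
Positions where t holds: 2, 3, 5.
Check ○¬s at each: 2→ok, 3→ok, 5→ok.
At position 0: □¬p is false; □(t → ○¬s) is true; so □¬p ∨ □(t → ○¬s) is true.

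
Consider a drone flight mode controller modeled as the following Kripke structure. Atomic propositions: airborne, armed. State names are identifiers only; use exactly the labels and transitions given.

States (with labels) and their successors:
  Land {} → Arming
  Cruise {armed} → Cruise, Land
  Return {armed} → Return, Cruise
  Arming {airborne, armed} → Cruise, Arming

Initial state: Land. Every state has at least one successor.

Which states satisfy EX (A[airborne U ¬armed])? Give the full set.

{Cruise}

States satisfying A[airborne U ¬armed]: {Land}.
States satisfying EX (A[airborne U ¬armed]): {Cruise}.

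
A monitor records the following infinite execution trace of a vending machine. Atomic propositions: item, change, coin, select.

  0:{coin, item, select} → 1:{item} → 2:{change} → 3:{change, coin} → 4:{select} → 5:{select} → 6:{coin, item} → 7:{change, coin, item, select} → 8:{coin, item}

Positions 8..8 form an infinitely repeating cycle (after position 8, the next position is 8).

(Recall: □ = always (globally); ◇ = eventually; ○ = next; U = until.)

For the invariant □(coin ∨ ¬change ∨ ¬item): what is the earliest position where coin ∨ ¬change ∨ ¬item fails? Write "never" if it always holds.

coin ∨ ¬change ∨ ¬item holds at every position 0..8, and those are all the positions the trace ever visits, so the invariant □(coin ∨ ¬change ∨ ¬item) is never violated.

never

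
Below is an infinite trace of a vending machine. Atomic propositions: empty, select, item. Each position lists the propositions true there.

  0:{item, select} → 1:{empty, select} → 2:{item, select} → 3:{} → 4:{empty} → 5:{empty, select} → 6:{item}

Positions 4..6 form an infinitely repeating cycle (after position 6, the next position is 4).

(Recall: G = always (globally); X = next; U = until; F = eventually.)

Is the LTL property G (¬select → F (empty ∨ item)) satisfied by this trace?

Holds

¬select → F (empty ∨ item) holds at every position 0..6, and those are all positions ever visited, so G (¬select → F (empty ∨ item)) holds.
Positions where ¬select holds: 3, 4, 6.
Check F (empty ∨ item) at each: 3→ok, 4→ok, 6→ok.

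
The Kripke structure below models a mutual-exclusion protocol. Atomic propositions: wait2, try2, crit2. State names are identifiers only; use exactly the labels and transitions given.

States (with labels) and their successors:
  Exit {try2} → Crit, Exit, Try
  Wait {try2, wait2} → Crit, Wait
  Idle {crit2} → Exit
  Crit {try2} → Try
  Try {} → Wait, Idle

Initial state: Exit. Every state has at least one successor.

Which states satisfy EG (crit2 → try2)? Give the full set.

States satisfying crit2 → try2: {Exit, Wait, Crit, Try}.
States satisfying EG (crit2 → try2): {Exit, Wait, Crit, Try}.

{Exit, Wait, Crit, Try}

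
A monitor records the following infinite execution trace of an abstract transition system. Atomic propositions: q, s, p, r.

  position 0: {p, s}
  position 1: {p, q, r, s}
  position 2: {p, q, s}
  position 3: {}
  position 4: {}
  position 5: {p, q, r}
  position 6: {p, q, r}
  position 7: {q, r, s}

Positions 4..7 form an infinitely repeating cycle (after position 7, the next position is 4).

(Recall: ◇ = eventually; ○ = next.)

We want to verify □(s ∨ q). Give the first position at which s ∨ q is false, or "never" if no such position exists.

Check s ∨ q at each position in order: 0 ✓, 1 ✓, 2 ✓.
At position 3 the labels are {}, so s ∨ q is false there. This is the first violation.

3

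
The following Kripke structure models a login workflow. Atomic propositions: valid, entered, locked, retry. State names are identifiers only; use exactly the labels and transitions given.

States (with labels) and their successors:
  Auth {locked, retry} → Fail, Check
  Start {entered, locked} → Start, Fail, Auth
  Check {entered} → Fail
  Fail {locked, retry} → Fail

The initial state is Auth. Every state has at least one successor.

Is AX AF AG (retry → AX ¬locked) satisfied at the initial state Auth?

Violated

States satisfying AF AG (retry → AX ¬locked): ∅.
States satisfying AX AF AG (retry → AX ¬locked): ∅.
Auth ∉ Sat(AX AF AG (retry → AX ¬locked)).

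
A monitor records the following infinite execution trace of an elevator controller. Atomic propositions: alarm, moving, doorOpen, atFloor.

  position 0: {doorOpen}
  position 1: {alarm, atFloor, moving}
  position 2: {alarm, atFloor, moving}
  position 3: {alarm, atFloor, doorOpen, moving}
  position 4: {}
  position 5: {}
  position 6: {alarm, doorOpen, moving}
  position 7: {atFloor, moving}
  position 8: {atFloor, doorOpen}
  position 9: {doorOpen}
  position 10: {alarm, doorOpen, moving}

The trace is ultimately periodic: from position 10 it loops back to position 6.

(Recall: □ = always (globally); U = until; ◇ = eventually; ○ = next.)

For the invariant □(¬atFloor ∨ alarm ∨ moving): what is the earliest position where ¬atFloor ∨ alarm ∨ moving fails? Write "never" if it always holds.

8

Check ¬atFloor ∨ alarm ∨ moving at each position in order: 0 ✓, 1 ✓, 2 ✓, 3 ✓, 4 ✓, 5 ✓, 6 ✓, 7 ✓.
At position 8 the labels are {atFloor, doorOpen}, so ¬atFloor ∨ alarm ∨ moving is false there. This is the first violation.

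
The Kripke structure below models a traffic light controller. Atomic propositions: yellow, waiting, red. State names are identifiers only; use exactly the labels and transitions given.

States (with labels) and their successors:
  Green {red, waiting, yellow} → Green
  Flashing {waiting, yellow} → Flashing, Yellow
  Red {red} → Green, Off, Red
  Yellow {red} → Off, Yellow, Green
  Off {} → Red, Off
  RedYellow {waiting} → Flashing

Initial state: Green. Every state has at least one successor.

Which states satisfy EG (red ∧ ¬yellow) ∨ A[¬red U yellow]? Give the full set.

{Green, Flashing, Red, Yellow, RedYellow}

States satisfying red ∧ ¬yellow: {Red, Yellow}.
States satisfying EG (red ∧ ¬yellow): {Red, Yellow}.
States satisfying ¬red: {Flashing, Off, RedYellow}.
States satisfying yellow: {Green, Flashing}.
States satisfying A[¬red U yellow]: {Green, Flashing, RedYellow}.
States satisfying EG (red ∧ ¬yellow) ∨ A[¬red U yellow]: {Green, Flashing, Red, Yellow, RedYellow}.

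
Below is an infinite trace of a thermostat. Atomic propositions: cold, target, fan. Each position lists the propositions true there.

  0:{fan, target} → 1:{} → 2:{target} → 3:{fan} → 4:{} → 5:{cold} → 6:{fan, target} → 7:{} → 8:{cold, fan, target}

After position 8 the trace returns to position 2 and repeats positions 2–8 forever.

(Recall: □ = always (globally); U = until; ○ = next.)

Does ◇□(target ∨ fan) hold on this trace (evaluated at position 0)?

□(target ∨ fan) is false at every position 0..8, so it never becomes true and ◇□(target ∨ fan) fails.

No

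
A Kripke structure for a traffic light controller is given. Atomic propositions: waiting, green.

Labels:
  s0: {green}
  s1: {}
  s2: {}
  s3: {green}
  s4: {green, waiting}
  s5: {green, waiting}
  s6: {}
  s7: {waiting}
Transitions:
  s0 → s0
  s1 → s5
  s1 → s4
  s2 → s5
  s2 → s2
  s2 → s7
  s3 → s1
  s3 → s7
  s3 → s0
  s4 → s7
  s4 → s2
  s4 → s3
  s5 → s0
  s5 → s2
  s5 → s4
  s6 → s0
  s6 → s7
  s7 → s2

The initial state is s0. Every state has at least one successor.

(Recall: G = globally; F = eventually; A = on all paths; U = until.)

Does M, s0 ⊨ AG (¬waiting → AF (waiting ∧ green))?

Violated

States satisfying ¬waiting → AF (waiting ∧ green): {s1, s4, s5, s7}.
States satisfying AG (¬waiting → AF (waiting ∧ green)): ∅.
s0 is reachable from s0 and violates ¬waiting → AF (waiting ∧ green), so AG fails at s0.
s0 ∉ Sat(AG (¬waiting → AF (waiting ∧ green))).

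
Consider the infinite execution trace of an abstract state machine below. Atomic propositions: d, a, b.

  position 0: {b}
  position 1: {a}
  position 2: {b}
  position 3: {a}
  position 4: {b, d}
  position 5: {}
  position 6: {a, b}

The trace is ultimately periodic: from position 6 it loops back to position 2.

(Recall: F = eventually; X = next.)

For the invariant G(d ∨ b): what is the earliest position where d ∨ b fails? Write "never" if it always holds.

Check d ∨ b at each position in order: 0 ✓.
At position 1 the labels are {a}, so d ∨ b is false there. This is the first violation.

1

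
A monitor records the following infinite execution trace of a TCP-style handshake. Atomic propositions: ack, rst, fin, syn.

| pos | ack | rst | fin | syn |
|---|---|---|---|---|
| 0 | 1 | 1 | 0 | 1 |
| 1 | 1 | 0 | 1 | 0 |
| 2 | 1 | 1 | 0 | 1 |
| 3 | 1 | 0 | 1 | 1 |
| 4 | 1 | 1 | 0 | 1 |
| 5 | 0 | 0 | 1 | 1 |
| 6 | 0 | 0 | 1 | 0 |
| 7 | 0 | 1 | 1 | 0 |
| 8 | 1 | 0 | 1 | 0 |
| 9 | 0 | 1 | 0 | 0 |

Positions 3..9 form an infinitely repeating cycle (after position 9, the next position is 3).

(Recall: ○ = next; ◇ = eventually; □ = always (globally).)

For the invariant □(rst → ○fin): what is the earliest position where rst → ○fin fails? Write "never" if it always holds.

rst → ○fin holds at every position 0..9, and those are all the positions the trace ever visits, so the invariant □(rst → ○fin) is never violated.

never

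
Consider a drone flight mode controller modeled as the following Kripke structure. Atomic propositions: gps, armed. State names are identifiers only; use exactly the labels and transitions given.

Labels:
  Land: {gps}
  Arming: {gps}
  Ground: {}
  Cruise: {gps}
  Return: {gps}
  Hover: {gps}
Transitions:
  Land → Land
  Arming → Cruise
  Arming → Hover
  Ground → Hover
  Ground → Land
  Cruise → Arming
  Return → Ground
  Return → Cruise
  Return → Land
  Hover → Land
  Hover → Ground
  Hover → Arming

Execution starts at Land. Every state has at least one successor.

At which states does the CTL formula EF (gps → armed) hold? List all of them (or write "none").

States satisfying gps → armed: {Ground}.
States satisfying EF (gps → armed): {Arming, Ground, Cruise, Return, Hover}.

{Arming, Ground, Cruise, Return, Hover}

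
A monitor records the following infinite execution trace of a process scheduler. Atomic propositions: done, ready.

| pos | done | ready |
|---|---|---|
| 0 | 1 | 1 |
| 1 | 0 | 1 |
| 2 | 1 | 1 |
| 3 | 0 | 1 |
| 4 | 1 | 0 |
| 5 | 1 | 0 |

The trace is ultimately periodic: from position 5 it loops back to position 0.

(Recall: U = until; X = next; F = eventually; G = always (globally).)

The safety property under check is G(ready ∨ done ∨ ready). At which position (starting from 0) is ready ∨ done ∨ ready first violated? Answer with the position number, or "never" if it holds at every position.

never

ready ∨ done ∨ ready holds at every position 0..5, and those are all the positions the trace ever visits, so the invariant G(ready ∨ done ∨ ready) is never violated.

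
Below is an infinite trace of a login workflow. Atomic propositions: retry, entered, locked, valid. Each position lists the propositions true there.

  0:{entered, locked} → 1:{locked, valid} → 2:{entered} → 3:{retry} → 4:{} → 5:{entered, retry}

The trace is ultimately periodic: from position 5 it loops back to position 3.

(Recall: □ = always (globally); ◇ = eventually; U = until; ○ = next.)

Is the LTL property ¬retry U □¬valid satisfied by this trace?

Holds

Walking from position 0: □¬valid first holds at position 2, and ¬retry holds at every earlier position along the way, so ¬retry U □¬valid holds.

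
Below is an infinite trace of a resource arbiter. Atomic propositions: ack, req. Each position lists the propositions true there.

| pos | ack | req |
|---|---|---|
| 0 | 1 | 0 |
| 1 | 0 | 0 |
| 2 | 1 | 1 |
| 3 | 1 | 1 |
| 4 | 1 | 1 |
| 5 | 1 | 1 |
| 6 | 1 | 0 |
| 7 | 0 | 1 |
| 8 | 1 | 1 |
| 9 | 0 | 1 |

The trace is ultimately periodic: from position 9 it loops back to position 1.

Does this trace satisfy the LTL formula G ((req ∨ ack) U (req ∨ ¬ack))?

(req ∨ ack) U (req ∨ ¬ack) holds at every position 0..9, and those are all positions ever visited, so G ((req ∨ ack) U (req ∨ ¬ack)) holds.

Yes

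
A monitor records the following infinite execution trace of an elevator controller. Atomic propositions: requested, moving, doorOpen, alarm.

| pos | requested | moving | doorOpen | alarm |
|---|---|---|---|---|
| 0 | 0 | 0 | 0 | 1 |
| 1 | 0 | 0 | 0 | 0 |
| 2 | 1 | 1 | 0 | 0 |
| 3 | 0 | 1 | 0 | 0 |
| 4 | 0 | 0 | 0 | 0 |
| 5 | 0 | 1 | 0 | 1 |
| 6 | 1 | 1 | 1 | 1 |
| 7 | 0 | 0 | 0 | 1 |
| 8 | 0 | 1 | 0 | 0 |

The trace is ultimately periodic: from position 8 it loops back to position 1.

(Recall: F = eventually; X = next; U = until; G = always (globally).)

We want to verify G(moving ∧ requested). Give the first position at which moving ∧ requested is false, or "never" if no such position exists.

At position 0 the labels are {alarm}, so moving ∧ requested is false there. This is the first violation.

0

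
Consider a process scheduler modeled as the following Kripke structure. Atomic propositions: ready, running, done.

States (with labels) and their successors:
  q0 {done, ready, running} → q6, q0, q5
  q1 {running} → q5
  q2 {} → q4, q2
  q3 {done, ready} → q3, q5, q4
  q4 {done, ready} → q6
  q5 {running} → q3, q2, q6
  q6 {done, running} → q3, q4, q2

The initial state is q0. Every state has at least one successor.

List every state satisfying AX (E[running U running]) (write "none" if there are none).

{q0, q1, q4}

States satisfying E[running U running]: {q0, q1, q5, q6}.
States satisfying AX (E[running U running]): {q0, q1, q4}.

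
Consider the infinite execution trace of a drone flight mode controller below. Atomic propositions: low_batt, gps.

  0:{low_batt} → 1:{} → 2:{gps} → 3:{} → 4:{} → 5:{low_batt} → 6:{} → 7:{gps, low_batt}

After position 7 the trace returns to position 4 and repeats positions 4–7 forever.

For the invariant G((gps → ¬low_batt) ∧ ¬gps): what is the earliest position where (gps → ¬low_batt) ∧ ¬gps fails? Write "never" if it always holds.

2

Check (gps → ¬low_batt) ∧ ¬gps at each position in order: 0 ✓, 1 ✓.
At position 2 the labels are {gps}, so (gps → ¬low_batt) ∧ ¬gps is false there. This is the first violation.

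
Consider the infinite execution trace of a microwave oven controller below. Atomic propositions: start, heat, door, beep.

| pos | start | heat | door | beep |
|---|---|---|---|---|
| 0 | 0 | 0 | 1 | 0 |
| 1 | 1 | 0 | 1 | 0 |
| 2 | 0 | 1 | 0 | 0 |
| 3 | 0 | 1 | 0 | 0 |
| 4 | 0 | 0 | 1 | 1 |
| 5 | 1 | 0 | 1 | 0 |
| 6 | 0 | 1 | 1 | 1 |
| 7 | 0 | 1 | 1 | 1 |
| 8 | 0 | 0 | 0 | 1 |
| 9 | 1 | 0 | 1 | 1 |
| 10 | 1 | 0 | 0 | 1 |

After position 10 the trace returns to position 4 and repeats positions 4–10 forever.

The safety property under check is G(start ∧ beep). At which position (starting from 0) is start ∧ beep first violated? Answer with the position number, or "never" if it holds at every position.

At position 0 the labels are {door}, so start ∧ beep is false there. This is the first violation.

0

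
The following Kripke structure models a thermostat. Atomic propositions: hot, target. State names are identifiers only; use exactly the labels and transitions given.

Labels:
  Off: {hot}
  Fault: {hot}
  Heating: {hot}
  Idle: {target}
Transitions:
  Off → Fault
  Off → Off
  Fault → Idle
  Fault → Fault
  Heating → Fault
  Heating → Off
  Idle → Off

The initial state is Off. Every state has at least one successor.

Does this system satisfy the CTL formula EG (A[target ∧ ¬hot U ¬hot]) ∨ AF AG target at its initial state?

Violated

States satisfying A[target ∧ ¬hot U ¬hot]: {Idle}.
States satisfying EG (A[target ∧ ¬hot U ¬hot]): ∅.
States satisfying AG target: ∅.
States satisfying AF AG target: ∅.
States satisfying EG (A[target ∧ ¬hot U ¬hot]) ∨ AF AG target: ∅.
Off ∉ Sat(EG (A[target ∧ ¬hot U ¬hot]) ∨ AF AG target).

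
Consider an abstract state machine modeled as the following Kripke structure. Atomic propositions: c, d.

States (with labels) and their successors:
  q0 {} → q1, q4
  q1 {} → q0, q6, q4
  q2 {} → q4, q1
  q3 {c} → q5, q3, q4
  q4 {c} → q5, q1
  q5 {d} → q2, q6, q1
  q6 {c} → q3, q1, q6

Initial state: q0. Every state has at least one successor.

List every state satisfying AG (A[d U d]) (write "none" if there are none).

none

States satisfying A[d U d]: {q5}.
States satisfying AG (A[d U d]): ∅.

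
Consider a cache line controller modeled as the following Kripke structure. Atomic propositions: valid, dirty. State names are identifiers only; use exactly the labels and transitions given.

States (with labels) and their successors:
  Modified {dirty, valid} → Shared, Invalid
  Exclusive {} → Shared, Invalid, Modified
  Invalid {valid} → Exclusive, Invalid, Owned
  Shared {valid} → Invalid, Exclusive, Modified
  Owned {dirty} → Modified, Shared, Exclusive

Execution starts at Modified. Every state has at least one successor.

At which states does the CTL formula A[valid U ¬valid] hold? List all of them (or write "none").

States satisfying valid: {Modified, Invalid, Shared}.
States satisfying ¬valid: {Exclusive, Owned}.
States satisfying A[valid U ¬valid]: {Exclusive, Owned}.

{Exclusive, Owned}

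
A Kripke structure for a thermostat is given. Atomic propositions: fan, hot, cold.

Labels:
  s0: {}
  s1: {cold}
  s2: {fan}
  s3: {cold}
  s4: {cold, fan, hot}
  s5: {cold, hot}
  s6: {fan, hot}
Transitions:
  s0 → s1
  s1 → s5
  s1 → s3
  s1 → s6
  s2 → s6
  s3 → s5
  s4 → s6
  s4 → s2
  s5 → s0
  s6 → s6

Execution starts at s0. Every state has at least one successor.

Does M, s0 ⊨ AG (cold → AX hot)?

States satisfying cold → AX hot: {s0, s2, s3, s6}.
States satisfying AG (cold → AX hot): {s2, s6}.
s1 is reachable from s0 and violates cold → AX hot, so AG fails at s0.
s0 ∉ Sat(AG (cold → AX hot)).

Does not hold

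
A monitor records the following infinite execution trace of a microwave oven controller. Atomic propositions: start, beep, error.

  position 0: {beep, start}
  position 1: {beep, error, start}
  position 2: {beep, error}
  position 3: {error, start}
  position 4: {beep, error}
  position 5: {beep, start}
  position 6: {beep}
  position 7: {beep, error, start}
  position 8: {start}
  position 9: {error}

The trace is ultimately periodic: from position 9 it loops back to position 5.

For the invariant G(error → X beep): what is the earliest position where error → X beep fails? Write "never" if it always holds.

2

Check error → X beep at each position in order: 0 ✓, 1 ✓.
At position 2 the labels are {beep, error} and the next position 3 has {error, start}, so error → X beep is false there. This is the first violation.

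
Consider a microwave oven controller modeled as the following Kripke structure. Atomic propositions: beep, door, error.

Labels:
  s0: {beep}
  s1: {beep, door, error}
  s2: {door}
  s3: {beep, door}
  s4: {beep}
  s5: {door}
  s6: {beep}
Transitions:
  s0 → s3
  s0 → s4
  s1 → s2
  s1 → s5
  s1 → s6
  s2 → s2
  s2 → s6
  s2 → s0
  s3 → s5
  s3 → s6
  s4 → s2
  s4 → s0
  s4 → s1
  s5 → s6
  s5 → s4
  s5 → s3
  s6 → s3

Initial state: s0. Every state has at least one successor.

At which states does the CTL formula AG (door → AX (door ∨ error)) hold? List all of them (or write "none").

none

States satisfying door → AX (door ∨ error): {s0, s4, s6}.
States satisfying AG (door → AX (door ∨ error)): ∅.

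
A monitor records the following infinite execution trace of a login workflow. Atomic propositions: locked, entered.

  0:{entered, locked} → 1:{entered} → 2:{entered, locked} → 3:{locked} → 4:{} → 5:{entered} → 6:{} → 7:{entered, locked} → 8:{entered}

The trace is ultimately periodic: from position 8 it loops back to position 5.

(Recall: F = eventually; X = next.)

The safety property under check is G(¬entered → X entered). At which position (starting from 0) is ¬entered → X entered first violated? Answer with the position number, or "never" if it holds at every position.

Check ¬entered → X entered at each position in order: 0 ✓, 1 ✓, 2 ✓.
At position 3 the labels are {locked} and the next position 4 has {}, so ¬entered → X entered is false there. This is the first violation.

3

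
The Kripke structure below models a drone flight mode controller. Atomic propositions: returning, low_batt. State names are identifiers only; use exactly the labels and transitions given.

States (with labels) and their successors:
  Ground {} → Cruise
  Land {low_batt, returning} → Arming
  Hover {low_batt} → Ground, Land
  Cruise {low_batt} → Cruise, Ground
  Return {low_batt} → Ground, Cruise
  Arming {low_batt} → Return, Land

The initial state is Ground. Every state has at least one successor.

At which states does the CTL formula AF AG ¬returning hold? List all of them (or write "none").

States satisfying AG ¬returning: {Ground, Cruise, Return}.
States satisfying AF AG ¬returning: {Ground, Cruise, Return}.

{Ground, Cruise, Return}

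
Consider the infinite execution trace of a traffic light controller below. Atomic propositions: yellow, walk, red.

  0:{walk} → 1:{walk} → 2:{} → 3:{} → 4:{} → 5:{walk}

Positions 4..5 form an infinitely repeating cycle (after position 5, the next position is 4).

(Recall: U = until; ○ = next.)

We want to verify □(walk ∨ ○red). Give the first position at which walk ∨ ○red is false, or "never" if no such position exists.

Check walk ∨ ○red at each position in order: 0 ✓, 1 ✓.
At position 2 the labels are {} and the next position 3 has {}, so walk ∨ ○red is false there. This is the first violation.

2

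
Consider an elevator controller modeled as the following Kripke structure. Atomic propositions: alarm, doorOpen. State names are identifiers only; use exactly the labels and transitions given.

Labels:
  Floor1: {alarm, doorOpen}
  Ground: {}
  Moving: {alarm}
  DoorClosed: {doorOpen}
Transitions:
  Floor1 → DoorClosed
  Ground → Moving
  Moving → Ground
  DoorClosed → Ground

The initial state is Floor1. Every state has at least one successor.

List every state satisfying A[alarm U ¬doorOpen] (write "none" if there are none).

States satisfying alarm: {Floor1, Moving}.
States satisfying ¬doorOpen: {Ground, Moving}.
States satisfying A[alarm U ¬doorOpen]: {Ground, Moving}.

{Ground, Moving}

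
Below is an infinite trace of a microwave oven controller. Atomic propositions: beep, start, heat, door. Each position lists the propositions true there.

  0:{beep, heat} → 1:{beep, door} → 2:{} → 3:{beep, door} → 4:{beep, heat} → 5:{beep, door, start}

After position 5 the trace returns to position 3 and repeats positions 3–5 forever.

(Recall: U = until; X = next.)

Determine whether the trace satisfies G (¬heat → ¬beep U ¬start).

¬heat → ¬beep U ¬start must hold at every position from 0 onward. It fails at position 5, so G (¬heat → ¬beep U ¬start) is false.
Positions where ¬heat holds: 1, 2, 3, 5.
Check ¬beep U ¬start at each: 1→ok, 2→ok, 3→ok, 5→fails.

Does not hold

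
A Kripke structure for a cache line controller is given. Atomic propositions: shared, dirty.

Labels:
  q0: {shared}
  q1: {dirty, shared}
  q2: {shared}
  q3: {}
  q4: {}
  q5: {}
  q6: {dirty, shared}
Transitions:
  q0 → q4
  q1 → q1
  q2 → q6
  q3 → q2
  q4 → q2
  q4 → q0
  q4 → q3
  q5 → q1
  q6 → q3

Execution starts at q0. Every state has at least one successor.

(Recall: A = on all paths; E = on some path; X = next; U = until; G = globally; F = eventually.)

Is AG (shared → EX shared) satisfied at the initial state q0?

Does not hold

States satisfying shared → EX shared: {q1, q2, q3, q4, q5}.
States satisfying AG (shared → EX shared): {q1, q5}.
q0 is reachable from q0 and violates shared → EX shared, so AG fails at q0.
q0 ∉ Sat(AG (shared → EX shared)).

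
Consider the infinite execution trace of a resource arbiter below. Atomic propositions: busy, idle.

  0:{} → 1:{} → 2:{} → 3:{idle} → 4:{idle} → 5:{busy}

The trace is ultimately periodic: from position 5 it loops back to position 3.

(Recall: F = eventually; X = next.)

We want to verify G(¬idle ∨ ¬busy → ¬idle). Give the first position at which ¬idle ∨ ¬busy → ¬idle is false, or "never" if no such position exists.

3

Check ¬idle ∨ ¬busy → ¬idle at each position in order: 0 ✓, 1 ✓, 2 ✓.
At position 3 the labels are {idle}, so ¬idle ∨ ¬busy → ¬idle is false there. This is the first violation.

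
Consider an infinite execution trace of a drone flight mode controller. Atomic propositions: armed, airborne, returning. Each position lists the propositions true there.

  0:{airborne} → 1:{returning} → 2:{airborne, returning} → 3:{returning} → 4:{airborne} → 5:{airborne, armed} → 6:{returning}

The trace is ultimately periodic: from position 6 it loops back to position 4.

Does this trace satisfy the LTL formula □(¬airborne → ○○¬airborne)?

Does not hold

¬airborne → ○○¬airborne must hold at every position from 0 onward. It fails at position 3, so □(¬airborne → ○○¬airborne) is false.
Positions where ¬airborne holds: 1, 3, 6.
Check ○○¬airborne at each: 1→ok, 3→fails, 6→fails.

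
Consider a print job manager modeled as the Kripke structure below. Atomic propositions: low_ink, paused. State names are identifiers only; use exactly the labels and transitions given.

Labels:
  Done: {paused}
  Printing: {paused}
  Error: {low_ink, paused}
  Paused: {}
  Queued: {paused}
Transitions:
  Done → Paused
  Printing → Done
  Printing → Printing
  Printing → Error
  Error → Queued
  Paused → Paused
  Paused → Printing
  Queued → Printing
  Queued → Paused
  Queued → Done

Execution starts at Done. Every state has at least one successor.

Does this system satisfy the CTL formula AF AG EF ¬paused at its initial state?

Yes

States satisfying AG EF ¬paused: {Done, Printing, Error, Paused, Queued}.
States satisfying AF AG EF ¬paused: {Done, Printing, Error, Paused, Queued}.
Done ∈ Sat(AF AG EF ¬paused).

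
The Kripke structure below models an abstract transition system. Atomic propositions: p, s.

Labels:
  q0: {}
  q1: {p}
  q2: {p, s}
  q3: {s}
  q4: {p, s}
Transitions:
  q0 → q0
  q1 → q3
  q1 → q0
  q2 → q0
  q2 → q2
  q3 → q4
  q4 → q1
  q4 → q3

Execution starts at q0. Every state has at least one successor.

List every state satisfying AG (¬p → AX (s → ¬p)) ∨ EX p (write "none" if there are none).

{q0, q2, q3, q4}

States satisfying ¬p → AX (s → ¬p): {q0, q1, q2, q4}.
States satisfying AG (¬p → AX (s → ¬p)): {q0, q2}.
States satisfying p: {q1, q2, q4}.
States satisfying EX p: {q2, q3, q4}.
States satisfying AG (¬p → AX (s → ¬p)) ∨ EX p: {q0, q2, q3, q4}.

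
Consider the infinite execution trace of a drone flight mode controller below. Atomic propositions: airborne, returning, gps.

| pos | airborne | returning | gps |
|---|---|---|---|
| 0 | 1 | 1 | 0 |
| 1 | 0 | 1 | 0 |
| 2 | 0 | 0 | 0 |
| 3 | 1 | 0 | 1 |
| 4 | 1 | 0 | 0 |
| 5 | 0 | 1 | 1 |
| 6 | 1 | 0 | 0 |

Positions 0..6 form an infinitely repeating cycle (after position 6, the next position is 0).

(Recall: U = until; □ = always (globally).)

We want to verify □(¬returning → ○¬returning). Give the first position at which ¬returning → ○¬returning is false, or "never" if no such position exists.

4

Check ¬returning → ○¬returning at each position in order: 0 ✓, 1 ✓, 2 ✓, 3 ✓.
At position 4 the labels are {airborne} and the next position 5 has {gps, returning}, so ¬returning → ○¬returning is false there. This is the first violation.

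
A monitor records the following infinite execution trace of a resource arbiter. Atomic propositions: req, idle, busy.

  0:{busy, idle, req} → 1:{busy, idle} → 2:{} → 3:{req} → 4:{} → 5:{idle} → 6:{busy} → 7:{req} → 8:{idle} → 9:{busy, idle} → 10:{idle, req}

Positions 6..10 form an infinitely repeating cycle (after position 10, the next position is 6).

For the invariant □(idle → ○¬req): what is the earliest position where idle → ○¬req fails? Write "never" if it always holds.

Check idle → ○¬req at each position in order: 0 ✓, 1 ✓, 2 ✓, 3 ✓, 4 ✓, 5 ✓, 6 ✓, 7 ✓, 8 ✓.
At position 9 the labels are {busy, idle} and the next position 10 has {idle, req}, so idle → ○¬req is false there. This is the first violation.

9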